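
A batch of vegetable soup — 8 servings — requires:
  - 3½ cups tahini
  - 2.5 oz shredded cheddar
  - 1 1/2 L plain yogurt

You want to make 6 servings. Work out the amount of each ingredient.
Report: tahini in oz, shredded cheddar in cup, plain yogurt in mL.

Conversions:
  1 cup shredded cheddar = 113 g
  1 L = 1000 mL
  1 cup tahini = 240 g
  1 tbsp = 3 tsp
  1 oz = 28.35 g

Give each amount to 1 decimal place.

Scaling factor: 6/8 = 3/4 = 0.75.
tahini: 3.5 cup × 3/4 × 240 g/cup ÷ 28.35 g/oz ≈ 22.2 oz
shredded cheddar: 2.5 oz × 3/4 × 28.35 g/oz ÷ 113 g/cup ≈ 0.5 cup
plain yogurt: 1.5 L × 3/4 × 1000 mL/L = 1125.0 mL

tahini: 22.2 oz; shredded cheddar: 0.5 cup; plain yogurt: 1125.0 mL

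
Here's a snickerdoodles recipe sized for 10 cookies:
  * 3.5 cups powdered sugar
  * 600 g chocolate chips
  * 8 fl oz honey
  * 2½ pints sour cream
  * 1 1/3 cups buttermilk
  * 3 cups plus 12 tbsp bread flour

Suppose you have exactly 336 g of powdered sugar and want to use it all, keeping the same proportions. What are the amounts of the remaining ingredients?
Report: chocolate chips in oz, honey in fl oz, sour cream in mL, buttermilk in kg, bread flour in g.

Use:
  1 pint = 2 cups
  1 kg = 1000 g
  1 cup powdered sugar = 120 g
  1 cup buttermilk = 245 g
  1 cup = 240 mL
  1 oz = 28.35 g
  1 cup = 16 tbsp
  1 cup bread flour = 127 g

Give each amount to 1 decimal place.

The original recipe has 420 g of powdered sugar, so the scaling factor is 336 ÷ 420 = 4/5 = 0.8.
chocolate chips: 600 g × 4/5 ÷ 28.35 g/oz ≈ 16.9 oz
honey: 8 fl oz × 4/5 = 6.4 fl oz
sour cream: 2.5 pint × 4/5 × 2 cup/pint × 240 mL/cup = 960.0 mL
buttermilk: 4/3 cup × 4/5 × 245 g/cup ÷ 1000 g/kg ≈ 0.3 kg
bread flour: (3 cup + 12 tbsp = 3.75 cup) × 4/5 × 127 g/cup = 381.0 g

chocolate chips: 16.9 oz; honey: 6.4 fl oz; sour cream: 960.0 mL; buttermilk: 0.3 kg; bread flour: 381.0 g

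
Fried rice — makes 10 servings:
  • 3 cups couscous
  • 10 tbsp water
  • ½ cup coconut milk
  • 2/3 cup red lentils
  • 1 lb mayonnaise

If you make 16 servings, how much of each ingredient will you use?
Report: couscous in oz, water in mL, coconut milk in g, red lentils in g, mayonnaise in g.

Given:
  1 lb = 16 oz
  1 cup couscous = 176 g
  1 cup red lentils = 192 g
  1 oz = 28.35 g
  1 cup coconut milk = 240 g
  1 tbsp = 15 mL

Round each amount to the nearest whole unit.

Scaling factor: 16/10 = 8/5 = 1.6.
couscous: 3 cup × 8/5 × 176 g/cup ÷ 28.35 g/oz ≈ 30 oz
water: 10 tbsp × 8/5 × 15 mL/tbsp = 240 mL
coconut milk: 0.5 cup × 8/5 × 240 g/cup = 192 g
red lentils: 2/3 cup × 8/5 × 192 g/cup ≈ 205 g
mayonnaise: 1 lb × 8/5 × 16 oz/lb × 28.35 g/oz ≈ 726 g

couscous: 30 oz; water: 240 mL; coconut milk: 192 g; red lentils: 205 g; mayonnaise: 726 g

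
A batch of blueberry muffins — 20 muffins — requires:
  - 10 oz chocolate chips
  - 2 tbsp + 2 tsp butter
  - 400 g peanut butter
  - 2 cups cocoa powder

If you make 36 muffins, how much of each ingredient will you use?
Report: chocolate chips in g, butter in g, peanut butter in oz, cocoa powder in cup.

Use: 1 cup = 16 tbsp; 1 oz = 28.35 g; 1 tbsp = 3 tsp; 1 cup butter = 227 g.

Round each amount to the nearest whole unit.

chocolate chips: 510 g; butter: 68 g; peanut butter: 25 oz; cocoa powder: 4 cup

Scaling factor: 36/20 = 9/5 = 1.8.
chocolate chips: 10 oz × 9/5 × 28.35 g/oz ≈ 510 g
butter: (2 tbsp + 2 tsp = 8/3 tbsp) × 9/5 ÷ 16 tbsp/cup × 227 g/cup ≈ 68 g
peanut butter: 400 g × 9/5 ÷ 28.35 g/oz ≈ 25 oz
cocoa powder: 2 cup × 9/5 ≈ 4 cup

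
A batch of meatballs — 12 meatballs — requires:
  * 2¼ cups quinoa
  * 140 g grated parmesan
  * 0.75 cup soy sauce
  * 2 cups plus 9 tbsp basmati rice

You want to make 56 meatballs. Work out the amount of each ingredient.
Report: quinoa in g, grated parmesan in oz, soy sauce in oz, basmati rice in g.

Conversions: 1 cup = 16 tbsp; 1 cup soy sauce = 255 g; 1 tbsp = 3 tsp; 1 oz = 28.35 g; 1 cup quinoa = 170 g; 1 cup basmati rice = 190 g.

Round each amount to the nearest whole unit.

quinoa: 1785 g; grated parmesan: 23 oz; soy sauce: 31 oz; basmati rice: 2272 g

Scaling factor: 56/12 = 14/3.
quinoa: 2.25 cup × 14/3 × 170 g/cup = 1785 g
grated parmesan: 140 g × 14/3 ÷ 28.35 g/oz ≈ 23 oz
soy sauce: 0.75 cup × 14/3 × 255 g/cup ÷ 28.35 g/oz ≈ 31 oz
basmati rice: (2 cup + 9 tbsp = 2.5625 cup) × 14/3 × 190 g/cup ≈ 2272 g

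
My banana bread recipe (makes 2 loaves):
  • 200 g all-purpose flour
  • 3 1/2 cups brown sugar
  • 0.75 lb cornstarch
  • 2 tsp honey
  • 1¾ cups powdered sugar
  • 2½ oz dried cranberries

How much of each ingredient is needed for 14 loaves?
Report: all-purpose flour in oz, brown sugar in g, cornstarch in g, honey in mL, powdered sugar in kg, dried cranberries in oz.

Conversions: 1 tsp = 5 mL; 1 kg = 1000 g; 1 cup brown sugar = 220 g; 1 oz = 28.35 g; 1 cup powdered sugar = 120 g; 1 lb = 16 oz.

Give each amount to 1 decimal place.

all-purpose flour: 49.4 oz; brown sugar: 5390.0 g; cornstarch: 2381.4 g; honey: 70.0 mL; powdered sugar: 1.5 kg; dried cranberries: 17.5 oz

Scaling factor: 14/2 = 7.
all-purpose flour: 200 g × 7 ÷ 28.35 g/oz ≈ 49.4 oz
brown sugar: 3.5 cup × 7 × 220 g/cup = 5390.0 g
cornstarch: 0.75 lb × 7 × 16 oz/lb × 28.35 g/oz = 2381.4 g
honey: 2 tsp × 7 × 5 mL/tsp = 70.0 mL
powdered sugar: 1.75 cup × 7 × 120 g/cup ÷ 1000 g/kg ≈ 1.5 kg
dried cranberries: 2.5 oz × 7 = 17.5 oz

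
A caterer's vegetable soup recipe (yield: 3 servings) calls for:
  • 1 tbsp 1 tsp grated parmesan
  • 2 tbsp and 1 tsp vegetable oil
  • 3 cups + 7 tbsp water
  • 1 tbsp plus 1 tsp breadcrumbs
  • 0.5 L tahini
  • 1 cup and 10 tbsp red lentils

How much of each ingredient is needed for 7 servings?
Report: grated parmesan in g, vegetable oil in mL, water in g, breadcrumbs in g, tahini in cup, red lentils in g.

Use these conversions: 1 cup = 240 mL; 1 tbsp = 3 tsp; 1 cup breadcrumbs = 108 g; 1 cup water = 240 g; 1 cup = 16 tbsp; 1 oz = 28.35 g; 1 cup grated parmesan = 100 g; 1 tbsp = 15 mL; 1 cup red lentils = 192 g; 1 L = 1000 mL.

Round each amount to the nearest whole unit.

grated parmesan: 19 g; vegetable oil: 82 mL; water: 1925 g; breadcrumbs: 21 g; tahini: 5 cup; red lentils: 728 g

Scaling factor: 7/3.
grated parmesan: (1 tbsp + 1 tsp = 4/3 tbsp) × 7/3 ÷ 16 tbsp/cup × 100 g/cup ≈ 19 g
vegetable oil: (2 tbsp + 1 tsp = 7/3 tbsp) × 7/3 × 15 mL/tbsp ≈ 82 mL
water: (3 cup + 7 tbsp = 3.4375 cup) × 7/3 × 240 g/cup = 1925 g
breadcrumbs: (1 tbsp + 1 tsp = 4/3 tbsp) × 7/3 ÷ 16 tbsp/cup × 108 g/cup = 21 g
tahini: 0.5 L × 7/3 × 1000 mL/L ÷ 240 mL/cup ≈ 5 cup
red lentils: (1 cup + 10 tbsp = 1.625 cup) × 7/3 × 192 g/cup = 728 g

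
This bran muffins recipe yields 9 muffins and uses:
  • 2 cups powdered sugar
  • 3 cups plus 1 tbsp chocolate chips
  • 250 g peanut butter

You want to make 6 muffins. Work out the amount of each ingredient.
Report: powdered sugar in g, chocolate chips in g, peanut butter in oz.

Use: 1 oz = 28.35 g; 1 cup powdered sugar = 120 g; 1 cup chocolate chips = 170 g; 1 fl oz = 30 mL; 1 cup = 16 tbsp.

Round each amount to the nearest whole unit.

powdered sugar: 160 g; chocolate chips: 347 g; peanut butter: 6 oz

Scaling factor: 6/9 = 2/3.
powdered sugar: 2 cup × 2/3 × 120 g/cup = 160 g
chocolate chips: (3 cup + 1 tbsp = 3.0625 cup) × 2/3 × 170 g/cup ≈ 347 g
peanut butter: 250 g × 2/3 ÷ 28.35 g/oz ≈ 6 oz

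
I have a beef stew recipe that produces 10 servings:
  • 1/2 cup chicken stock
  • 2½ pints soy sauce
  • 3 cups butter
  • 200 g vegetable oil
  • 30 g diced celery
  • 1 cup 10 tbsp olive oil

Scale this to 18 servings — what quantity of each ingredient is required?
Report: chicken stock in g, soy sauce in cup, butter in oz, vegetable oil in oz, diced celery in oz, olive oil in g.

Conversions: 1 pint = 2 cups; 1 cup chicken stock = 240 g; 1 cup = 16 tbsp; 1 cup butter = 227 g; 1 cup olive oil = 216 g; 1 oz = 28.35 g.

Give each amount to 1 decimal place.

chicken stock: 216.0 g; soy sauce: 9.0 cup; butter: 43.2 oz; vegetable oil: 12.7 oz; diced celery: 1.9 oz; olive oil: 631.8 g

Scaling factor: 18/10 = 9/5 = 1.8.
chicken stock: 0.5 cup × 9/5 × 240 g/cup = 216.0 g
soy sauce: 2.5 pint × 9/5 × 2 cup/pint = 9.0 cup
butter: 3 cup × 9/5 × 227 g/cup ÷ 28.35 g/oz ≈ 43.2 oz
vegetable oil: 200 g × 9/5 ÷ 28.35 g/oz ≈ 12.7 oz
diced celery: 30 g × 9/5 ÷ 28.35 g/oz ≈ 1.9 oz
olive oil: (1 cup + 10 tbsp = 1.625 cup) × 9/5 × 216 g/cup = 631.8 g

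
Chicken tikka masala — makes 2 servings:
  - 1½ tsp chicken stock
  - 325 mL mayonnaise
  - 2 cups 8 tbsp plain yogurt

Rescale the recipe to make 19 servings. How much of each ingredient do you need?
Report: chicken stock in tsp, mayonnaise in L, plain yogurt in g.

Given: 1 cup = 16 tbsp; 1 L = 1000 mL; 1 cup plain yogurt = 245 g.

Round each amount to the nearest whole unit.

Scaling factor: 19/2 = 9.5.
chicken stock: 1.5 tsp × 19/2 ≈ 14 tsp
mayonnaise: 325 mL × 19/2 ÷ 1000 mL/L ≈ 3 L
plain yogurt: (2 cup + 8 tbsp = 2.5 cup) × 19/2 × 245 g/cup ≈ 5819 g

chicken stock: 14 tsp; mayonnaise: 3 L; plain yogurt: 5819 g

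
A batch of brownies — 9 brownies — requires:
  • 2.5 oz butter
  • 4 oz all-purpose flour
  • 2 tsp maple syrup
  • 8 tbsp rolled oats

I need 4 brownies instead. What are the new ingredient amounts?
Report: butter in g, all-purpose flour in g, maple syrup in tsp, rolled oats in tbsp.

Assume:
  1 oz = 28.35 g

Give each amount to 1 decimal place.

Scaling factor: 4/9.
butter: 2.5 oz × 4/9 × 28.35 g/oz = 31.5 g
all-purpose flour: 4 oz × 4/9 × 28.35 g/oz = 50.4 g
maple syrup: 2 tsp × 4/9 ≈ 0.9 tsp
rolled oats: 8 tbsp × 4/9 ≈ 3.6 tbsp

butter: 31.5 g; all-purpose flour: 50.4 g; maple syrup: 0.9 tsp; rolled oats: 3.6 tbsp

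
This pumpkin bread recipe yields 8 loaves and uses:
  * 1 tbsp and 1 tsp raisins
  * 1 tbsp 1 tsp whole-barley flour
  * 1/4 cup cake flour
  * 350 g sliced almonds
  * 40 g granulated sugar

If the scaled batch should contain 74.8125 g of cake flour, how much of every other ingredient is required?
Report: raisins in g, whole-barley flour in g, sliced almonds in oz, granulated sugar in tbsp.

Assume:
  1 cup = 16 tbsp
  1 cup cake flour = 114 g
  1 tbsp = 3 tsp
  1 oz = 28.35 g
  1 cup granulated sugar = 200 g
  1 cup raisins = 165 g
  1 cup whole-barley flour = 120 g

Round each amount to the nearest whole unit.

raisins: 36 g; whole-barley flour: 26 g; sliced almonds: 32 oz; granulated sugar: 8 tbsp

The original recipe has 28.5 g of cake flour, so the scaling factor is 74.8125 ÷ 28.5 = 21/8 = 2.625.
raisins: (1 tbsp + 1 tsp = 4/3 tbsp) × 21/8 ÷ 16 tbsp/cup × 165 g/cup ≈ 36 g
whole-barley flour: (1 tbsp + 1 tsp = 4/3 tbsp) × 21/8 ÷ 16 tbsp/cup × 120 g/cup ≈ 26 g
sliced almonds: 350 g × 21/8 ÷ 28.35 g/oz ≈ 32 oz
granulated sugar: 40 g × 21/8 ÷ 200 g/cup × 16 tbsp/cup ≈ 8 tbsp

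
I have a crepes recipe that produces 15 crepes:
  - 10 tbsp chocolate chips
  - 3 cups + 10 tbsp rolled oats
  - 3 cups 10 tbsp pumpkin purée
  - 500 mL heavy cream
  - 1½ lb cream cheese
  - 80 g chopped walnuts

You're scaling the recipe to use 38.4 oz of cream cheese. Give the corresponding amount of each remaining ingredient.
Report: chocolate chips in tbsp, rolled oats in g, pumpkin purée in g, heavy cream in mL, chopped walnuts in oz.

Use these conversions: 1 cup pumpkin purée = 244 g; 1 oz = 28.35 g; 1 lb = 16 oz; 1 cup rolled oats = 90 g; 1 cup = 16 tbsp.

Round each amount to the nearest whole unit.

The original recipe has 24 oz of cream cheese, so the scaling factor is 38.4 ÷ 24 = 8/5 = 1.6.
chocolate chips: 10 tbsp × 8/5 = 16 tbsp
rolled oats: (3 cup + 10 tbsp = 3.625 cup) × 8/5 × 90 g/cup = 522 g
pumpkin purée: (3 cup + 10 tbsp = 3.625 cup) × 8/5 × 244 g/cup ≈ 1415 g
heavy cream: 500 mL × 8/5 = 800 mL
chopped walnuts: 80 g × 8/5 ÷ 28.35 g/oz ≈ 5 oz

chocolate chips: 16 tbsp; rolled oats: 522 g; pumpkin purée: 1415 g; heavy cream: 800 mL; chopped walnuts: 5 oz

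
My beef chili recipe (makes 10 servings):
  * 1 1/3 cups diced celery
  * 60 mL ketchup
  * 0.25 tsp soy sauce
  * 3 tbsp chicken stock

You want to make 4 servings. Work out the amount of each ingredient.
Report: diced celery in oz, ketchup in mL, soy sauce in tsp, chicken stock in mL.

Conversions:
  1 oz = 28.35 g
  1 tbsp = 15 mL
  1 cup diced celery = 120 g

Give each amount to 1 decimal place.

diced celery: 2.3 oz; ketchup: 24.0 mL; soy sauce: 0.1 tsp; chicken stock: 18.0 mL

Scaling factor: 4/10 = 2/5 = 0.4.
diced celery: 4/3 cup × 2/5 × 120 g/cup ÷ 28.35 g/oz ≈ 2.3 oz
ketchup: 60 mL × 2/5 = 24.0 mL
soy sauce: 0.25 tsp × 2/5 = 0.1 tsp
chicken stock: 3 tbsp × 2/5 × 15 mL/tbsp = 18.0 mL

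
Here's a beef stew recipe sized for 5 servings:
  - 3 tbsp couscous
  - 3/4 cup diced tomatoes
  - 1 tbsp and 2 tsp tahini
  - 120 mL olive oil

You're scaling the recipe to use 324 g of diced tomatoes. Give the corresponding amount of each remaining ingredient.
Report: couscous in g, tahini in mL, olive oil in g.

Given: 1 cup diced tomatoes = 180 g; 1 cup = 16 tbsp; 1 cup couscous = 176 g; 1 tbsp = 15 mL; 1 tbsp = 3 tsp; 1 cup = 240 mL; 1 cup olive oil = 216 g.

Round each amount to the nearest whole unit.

couscous: 79 g; tahini: 60 mL; olive oil: 259 g

The original recipe has 135 g of diced tomatoes, so the scaling factor is 324 ÷ 135 = 12/5 = 2.4.
couscous: 3 tbsp × 12/5 ÷ 16 tbsp/cup × 176 g/cup ≈ 79 g
tahini: (1 tbsp + 2 tsp = 5/3 tbsp) × 12/5 × 15 mL/tbsp = 60 mL
olive oil: 120 mL × 12/5 ÷ 240 mL/cup × 216 g/cup ≈ 259 g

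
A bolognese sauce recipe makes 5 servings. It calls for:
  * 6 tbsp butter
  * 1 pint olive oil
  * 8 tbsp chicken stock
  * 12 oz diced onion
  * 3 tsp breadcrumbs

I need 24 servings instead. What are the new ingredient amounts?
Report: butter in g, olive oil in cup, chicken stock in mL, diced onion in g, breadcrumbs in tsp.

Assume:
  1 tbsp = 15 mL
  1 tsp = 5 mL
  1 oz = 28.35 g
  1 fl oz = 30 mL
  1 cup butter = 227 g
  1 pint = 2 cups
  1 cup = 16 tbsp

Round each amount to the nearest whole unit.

butter: 409 g; olive oil: 10 cup; chicken stock: 576 mL; diced onion: 1633 g; breadcrumbs: 14 tsp

Scaling factor: 24/5 = 4.8.
butter: 6 tbsp × 24/5 ÷ 16 tbsp/cup × 227 g/cup ≈ 409 g
olive oil: 1 pint × 24/5 × 2 cup/pint ≈ 10 cup
chicken stock: 8 tbsp × 24/5 × 15 mL/tbsp = 576 mL
diced onion: 12 oz × 24/5 × 28.35 g/oz ≈ 1633 g
breadcrumbs: 3 tsp × 24/5 ≈ 14 tsp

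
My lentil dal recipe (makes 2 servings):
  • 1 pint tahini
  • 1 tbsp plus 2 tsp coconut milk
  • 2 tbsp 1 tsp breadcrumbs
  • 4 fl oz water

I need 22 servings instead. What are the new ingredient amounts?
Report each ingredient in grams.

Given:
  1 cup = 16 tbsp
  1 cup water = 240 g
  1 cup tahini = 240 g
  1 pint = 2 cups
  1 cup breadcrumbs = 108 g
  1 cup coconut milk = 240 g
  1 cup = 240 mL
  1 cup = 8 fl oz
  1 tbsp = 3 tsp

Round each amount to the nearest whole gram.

tahini: 5280 g; coconut milk: 275 g; breadcrumbs: 173 g; water: 1320 g

Scaling factor: 22/2 = 11.
tahini: 1 pint × 11 × 2 cup/pint × 240 g/cup = 5280 g
coconut milk: (1 tbsp + 2 tsp = 5/3 tbsp) × 11 ÷ 16 tbsp/cup × 240 g/cup = 275 g
breadcrumbs: (2 tbsp + 1 tsp = 7/3 tbsp) × 11 ÷ 16 tbsp/cup × 108 g/cup ≈ 173 g
water: 4 fl oz × 11 ÷ 8 fl oz/cup × 240 g/cup = 1320 g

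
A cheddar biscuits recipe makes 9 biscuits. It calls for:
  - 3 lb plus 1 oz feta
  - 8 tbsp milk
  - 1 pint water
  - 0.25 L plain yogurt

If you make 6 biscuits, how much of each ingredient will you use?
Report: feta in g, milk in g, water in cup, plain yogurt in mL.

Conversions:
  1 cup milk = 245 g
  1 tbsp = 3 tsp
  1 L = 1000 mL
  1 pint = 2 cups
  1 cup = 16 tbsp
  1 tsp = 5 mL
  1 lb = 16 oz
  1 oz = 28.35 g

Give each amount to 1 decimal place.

feta: 926.1 g; milk: 81.7 g; water: 1.3 cup; plain yogurt: 166.7 mL

Scaling factor: 6/9 = 2/3.
feta: (3 lb + 1 oz = 3.0625 lb) × 2/3 × 16 oz/lb × 28.35 g/oz = 926.1 g
milk: 8 tbsp × 2/3 ÷ 16 tbsp/cup × 245 g/cup ≈ 81.7 g
water: 1 pint × 2/3 × 2 cup/pint ≈ 1.3 cup
plain yogurt: 0.25 L × 2/3 × 1000 mL/L ≈ 166.7 mL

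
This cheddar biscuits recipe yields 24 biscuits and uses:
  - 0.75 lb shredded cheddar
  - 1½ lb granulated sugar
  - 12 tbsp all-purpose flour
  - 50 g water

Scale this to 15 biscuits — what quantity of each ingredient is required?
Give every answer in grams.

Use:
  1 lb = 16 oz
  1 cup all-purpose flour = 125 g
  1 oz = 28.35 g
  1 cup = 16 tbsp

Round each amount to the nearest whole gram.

Scaling factor: 15/24 = 5/8 = 0.625.
shredded cheddar: 0.75 lb × 5/8 × 16 oz/lb × 28.35 g/oz ≈ 213 g
granulated sugar: 1.5 lb × 5/8 × 16 oz/lb × 28.35 g/oz ≈ 425 g
all-purpose flour: 12 tbsp × 5/8 ÷ 16 tbsp/cup × 125 g/cup ≈ 59 g
water: 50 g × 5/8 ≈ 31 g

shredded cheddar: 213 g; granulated sugar: 425 g; all-purpose flour: 59 g; water: 31 g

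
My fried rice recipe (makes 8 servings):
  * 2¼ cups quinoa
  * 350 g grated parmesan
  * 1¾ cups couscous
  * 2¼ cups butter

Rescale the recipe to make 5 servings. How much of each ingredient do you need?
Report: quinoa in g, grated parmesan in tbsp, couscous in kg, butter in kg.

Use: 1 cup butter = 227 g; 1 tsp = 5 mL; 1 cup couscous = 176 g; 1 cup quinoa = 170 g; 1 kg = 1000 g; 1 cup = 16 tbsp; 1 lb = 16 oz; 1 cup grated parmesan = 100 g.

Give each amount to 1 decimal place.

Scaling factor: 5/8 = 0.625.
quinoa: 2.25 cup × 5/8 × 170 g/cup ≈ 239.1 g
grated parmesan: 350 g × 5/8 ÷ 100 g/cup × 16 tbsp/cup = 35.0 tbsp
couscous: 1.75 cup × 5/8 × 176 g/cup ÷ 1000 g/kg ≈ 0.2 kg
butter: 2.25 cup × 5/8 × 227 g/cup ÷ 1000 g/kg ≈ 0.3 kg

quinoa: 239.1 g; grated parmesan: 35.0 tbsp; couscous: 0.2 kg; butter: 0.3 kg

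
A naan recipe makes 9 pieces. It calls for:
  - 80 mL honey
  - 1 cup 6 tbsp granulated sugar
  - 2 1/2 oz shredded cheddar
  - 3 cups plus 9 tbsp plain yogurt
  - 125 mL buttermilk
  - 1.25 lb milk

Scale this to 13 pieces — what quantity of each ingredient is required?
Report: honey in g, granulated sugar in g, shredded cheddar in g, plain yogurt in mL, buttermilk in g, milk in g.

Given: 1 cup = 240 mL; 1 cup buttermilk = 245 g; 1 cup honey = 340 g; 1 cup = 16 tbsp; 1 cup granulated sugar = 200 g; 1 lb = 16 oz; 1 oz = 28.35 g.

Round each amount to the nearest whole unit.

honey: 164 g; granulated sugar: 397 g; shredded cheddar: 102 g; plain yogurt: 1235 mL; buttermilk: 184 g; milk: 819 g

Scaling factor: 13/9.
honey: 80 mL × 13/9 ÷ 240 mL/cup × 340 g/cup ≈ 164 g
granulated sugar: (1 cup + 6 tbsp = 1.375 cup) × 13/9 × 200 g/cup ≈ 397 g
shredded cheddar: 2.5 oz × 13/9 × 28.35 g/oz ≈ 102 g
plain yogurt: (3 cup + 9 tbsp = 3.5625 cup) × 13/9 × 240 mL/cup = 1235 mL
buttermilk: 125 mL × 13/9 ÷ 240 mL/cup × 245 g/cup ≈ 184 g
milk: 1.25 lb × 13/9 × 16 oz/lb × 28.35 g/oz = 819 g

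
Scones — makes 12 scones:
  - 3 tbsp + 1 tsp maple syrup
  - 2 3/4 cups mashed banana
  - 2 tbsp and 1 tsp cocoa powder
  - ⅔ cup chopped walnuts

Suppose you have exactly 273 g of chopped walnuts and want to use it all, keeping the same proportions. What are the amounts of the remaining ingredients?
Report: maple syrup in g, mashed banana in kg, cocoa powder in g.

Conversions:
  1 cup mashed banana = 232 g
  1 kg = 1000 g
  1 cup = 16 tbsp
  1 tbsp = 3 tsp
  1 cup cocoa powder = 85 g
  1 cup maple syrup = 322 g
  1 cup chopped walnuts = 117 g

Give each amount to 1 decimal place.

The original recipe has 78 g of chopped walnuts, so the scaling factor is 273 ÷ 78 = 7/2 = 3.5.
maple syrup: (3 tbsp + 1 tsp = 10/3 tbsp) × 7/2 ÷ 16 tbsp/cup × 322 g/cup ≈ 234.8 g
mashed banana: 2.75 cup × 7/2 × 232 g/cup ÷ 1000 g/kg ≈ 2.2 kg
cocoa powder: (2 tbsp + 1 tsp = 7/3 tbsp) × 7/2 ÷ 16 tbsp/cup × 85 g/cup ≈ 43.4 g

maple syrup: 234.8 g; mashed banana: 2.2 kg; cocoa powder: 43.4 g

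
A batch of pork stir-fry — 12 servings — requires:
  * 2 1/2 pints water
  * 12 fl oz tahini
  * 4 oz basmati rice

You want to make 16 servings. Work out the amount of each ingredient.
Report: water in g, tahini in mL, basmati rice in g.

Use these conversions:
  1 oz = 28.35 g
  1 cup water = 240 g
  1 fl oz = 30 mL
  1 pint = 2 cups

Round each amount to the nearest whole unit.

water: 1600 g; tahini: 480 mL; basmati rice: 151 g

Scaling factor: 16/12 = 4/3.
water: 2.5 pint × 4/3 × 2 cup/pint × 240 g/cup = 1600 g
tahini: 12 fl oz × 4/3 × 30 mL/fl oz = 480 mL
basmati rice: 4 oz × 4/3 × 28.35 g/oz ≈ 151 g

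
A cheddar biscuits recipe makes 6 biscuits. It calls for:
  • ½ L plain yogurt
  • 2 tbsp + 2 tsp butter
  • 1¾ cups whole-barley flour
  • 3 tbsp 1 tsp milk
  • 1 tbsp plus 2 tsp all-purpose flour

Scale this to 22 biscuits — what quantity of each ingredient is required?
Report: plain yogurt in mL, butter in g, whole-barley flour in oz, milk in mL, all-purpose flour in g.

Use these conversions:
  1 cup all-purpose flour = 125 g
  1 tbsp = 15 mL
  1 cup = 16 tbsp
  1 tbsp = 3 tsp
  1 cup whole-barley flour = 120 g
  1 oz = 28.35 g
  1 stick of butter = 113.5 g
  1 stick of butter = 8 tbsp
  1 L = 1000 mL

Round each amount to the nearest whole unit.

Scaling factor: 22/6 = 11/3.
plain yogurt: 0.5 L × 11/3 × 1000 mL/L ≈ 1833 mL
butter: (2 tbsp + 2 tsp = 8/3 tbsp) × 11/3 ÷ 8 tbsp/stick × 113.5 g/stick ≈ 139 g
whole-barley flour: 1.75 cup × 11/3 × 120 g/cup ÷ 28.35 g/oz ≈ 27 oz
milk: (3 tbsp + 1 tsp = 10/3 tbsp) × 11/3 × 15 mL/tbsp ≈ 183 mL
all-purpose flour: (1 tbsp + 2 tsp = 5/3 tbsp) × 11/3 ÷ 16 tbsp/cup × 125 g/cup ≈ 48 g

plain yogurt: 1833 mL; butter: 139 g; whole-barley flour: 27 oz; milk: 183 mL; all-purpose flour: 48 g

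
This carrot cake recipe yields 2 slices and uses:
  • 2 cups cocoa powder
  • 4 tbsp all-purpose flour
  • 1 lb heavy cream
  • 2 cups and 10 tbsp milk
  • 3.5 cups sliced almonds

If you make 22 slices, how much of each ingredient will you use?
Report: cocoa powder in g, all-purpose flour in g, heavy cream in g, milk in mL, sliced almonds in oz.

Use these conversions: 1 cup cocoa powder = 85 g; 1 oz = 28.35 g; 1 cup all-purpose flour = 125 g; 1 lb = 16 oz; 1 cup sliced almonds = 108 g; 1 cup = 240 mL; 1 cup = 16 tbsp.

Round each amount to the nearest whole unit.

cocoa powder: 1870 g; all-purpose flour: 344 g; heavy cream: 4990 g; milk: 6930 mL; sliced almonds: 147 oz

Scaling factor: 22/2 = 11.
cocoa powder: 2 cup × 11 × 85 g/cup = 1870 g
all-purpose flour: 4 tbsp × 11 ÷ 16 tbsp/cup × 125 g/cup ≈ 344 g
heavy cream: 1 lb × 11 × 16 oz/lb × 28.35 g/oz ≈ 4990 g
milk: (2 cup + 10 tbsp = 2.625 cup) × 11 × 240 mL/cup = 6930 mL
sliced almonds: 3.5 cup × 11 × 108 g/cup ÷ 28.35 g/oz ≈ 147 oz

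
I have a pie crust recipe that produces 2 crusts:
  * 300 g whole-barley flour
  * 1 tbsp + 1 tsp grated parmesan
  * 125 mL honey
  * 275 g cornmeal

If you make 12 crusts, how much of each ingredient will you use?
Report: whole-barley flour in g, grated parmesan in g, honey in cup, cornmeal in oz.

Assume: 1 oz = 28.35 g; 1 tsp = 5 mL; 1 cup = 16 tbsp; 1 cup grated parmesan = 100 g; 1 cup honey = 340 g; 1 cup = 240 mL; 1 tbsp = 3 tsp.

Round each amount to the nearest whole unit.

Scaling factor: 12/2 = 6.
whole-barley flour: 300 g × 6 = 1800 g
grated parmesan: (1 tbsp + 1 tsp = 4/3 tbsp) × 6 ÷ 16 tbsp/cup × 100 g/cup = 50 g
honey: 125 mL × 6 ÷ 240 mL/cup ≈ 3 cup
cornmeal: 275 g × 6 ÷ 28.35 g/oz ≈ 58 oz

whole-barley flour: 1800 g; grated parmesan: 50 g; honey: 3 cup; cornmeal: 58 oz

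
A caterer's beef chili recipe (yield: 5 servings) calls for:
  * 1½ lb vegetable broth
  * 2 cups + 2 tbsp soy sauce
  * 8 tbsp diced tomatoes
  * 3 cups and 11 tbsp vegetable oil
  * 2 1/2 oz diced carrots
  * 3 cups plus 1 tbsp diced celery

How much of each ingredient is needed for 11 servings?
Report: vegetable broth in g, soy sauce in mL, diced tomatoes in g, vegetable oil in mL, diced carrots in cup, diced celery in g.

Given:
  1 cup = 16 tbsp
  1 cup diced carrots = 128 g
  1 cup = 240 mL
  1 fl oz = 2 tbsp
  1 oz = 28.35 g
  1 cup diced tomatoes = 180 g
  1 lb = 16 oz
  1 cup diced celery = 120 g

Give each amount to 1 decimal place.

Scaling factor: 11/5 = 2.2.
vegetable broth: 1.5 lb × 11/5 × 16 oz/lb × 28.35 g/oz ≈ 1496.9 g
soy sauce: (2 cup + 2 tbsp = 2.125 cup) × 11/5 × 240 mL/cup = 1122.0 mL
diced tomatoes: 8 tbsp × 11/5 ÷ 16 tbsp/cup × 180 g/cup = 198.0 g
vegetable oil: (3 cup + 11 tbsp = 3.6875 cup) × 11/5 × 240 mL/cup = 1947.0 mL
diced carrots: 2.5 oz × 11/5 × 28.35 g/oz ÷ 128 g/cup ≈ 1.2 cup
diced celery: (3 cup + 1 tbsp = 3.0625 cup) × 11/5 × 120 g/cup = 808.5 g

vegetable broth: 1496.9 g; soy sauce: 1122.0 mL; diced tomatoes: 198.0 g; vegetable oil: 1947.0 mL; diced carrots: 1.2 cup; diced celery: 808.5 g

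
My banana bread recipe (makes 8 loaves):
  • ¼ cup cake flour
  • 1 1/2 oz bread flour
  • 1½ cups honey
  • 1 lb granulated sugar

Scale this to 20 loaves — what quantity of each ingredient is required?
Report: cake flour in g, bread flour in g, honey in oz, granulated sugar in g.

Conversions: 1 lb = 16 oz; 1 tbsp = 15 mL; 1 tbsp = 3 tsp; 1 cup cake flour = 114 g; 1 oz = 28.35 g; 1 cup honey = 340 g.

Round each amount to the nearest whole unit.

cake flour: 71 g; bread flour: 106 g; honey: 45 oz; granulated sugar: 1134 g

Scaling factor: 20/8 = 5/2 = 2.5.
cake flour: 0.25 cup × 5/2 × 114 g/cup ≈ 71 g
bread flour: 1.5 oz × 5/2 × 28.35 g/oz ≈ 106 g
honey: 1.5 cup × 5/2 × 340 g/cup ÷ 28.35 g/oz ≈ 45 oz
granulated sugar: 1 lb × 5/2 × 16 oz/lb × 28.35 g/oz = 1134 g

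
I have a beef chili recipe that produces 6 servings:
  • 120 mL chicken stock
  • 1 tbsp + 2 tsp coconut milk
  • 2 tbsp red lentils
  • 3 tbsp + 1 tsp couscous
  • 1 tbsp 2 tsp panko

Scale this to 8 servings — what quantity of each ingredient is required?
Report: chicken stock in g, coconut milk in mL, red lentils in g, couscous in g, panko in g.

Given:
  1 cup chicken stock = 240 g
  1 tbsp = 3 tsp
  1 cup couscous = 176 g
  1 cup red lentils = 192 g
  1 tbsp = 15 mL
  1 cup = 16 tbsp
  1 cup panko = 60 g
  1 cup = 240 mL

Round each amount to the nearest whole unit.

chicken stock: 160 g; coconut milk: 33 mL; red lentils: 32 g; couscous: 49 g; panko: 8 g

Scaling factor: 8/6 = 4/3.
chicken stock: 120 mL × 4/3 ÷ 240 mL/cup × 240 g/cup = 160 g
coconut milk: (1 tbsp + 2 tsp = 5/3 tbsp) × 4/3 × 15 mL/tbsp ≈ 33 mL
red lentils: 2 tbsp × 4/3 ÷ 16 tbsp/cup × 192 g/cup = 32 g
couscous: (3 tbsp + 1 tsp = 10/3 tbsp) × 4/3 ÷ 16 tbsp/cup × 176 g/cup ≈ 49 g
panko: (1 tbsp + 2 tsp = 5/3 tbsp) × 4/3 ÷ 16 tbsp/cup × 60 g/cup ≈ 8 g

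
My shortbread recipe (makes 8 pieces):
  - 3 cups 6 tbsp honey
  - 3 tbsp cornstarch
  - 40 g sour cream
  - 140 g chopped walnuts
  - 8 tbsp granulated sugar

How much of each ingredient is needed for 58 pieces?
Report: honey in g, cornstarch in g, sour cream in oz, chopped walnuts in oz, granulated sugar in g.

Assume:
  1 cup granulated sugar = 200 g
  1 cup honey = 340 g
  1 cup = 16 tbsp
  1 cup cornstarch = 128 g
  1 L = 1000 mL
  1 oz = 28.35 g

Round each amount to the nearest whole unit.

Scaling factor: 58/8 = 29/4 = 7.25.
honey: (3 cup + 6 tbsp = 3.375 cup) × 29/4 × 340 g/cup ≈ 8319 g
cornstarch: 3 tbsp × 29/4 ÷ 16 tbsp/cup × 128 g/cup = 174 g
sour cream: 40 g × 29/4 ÷ 28.35 g/oz ≈ 10 oz
chopped walnuts: 140 g × 29/4 ÷ 28.35 g/oz ≈ 36 oz
granulated sugar: 8 tbsp × 29/4 ÷ 16 tbsp/cup × 200 g/cup = 725 g

honey: 8319 g; cornstarch: 174 g; sour cream: 10 oz; chopped walnuts: 36 oz; granulated sugar: 725 g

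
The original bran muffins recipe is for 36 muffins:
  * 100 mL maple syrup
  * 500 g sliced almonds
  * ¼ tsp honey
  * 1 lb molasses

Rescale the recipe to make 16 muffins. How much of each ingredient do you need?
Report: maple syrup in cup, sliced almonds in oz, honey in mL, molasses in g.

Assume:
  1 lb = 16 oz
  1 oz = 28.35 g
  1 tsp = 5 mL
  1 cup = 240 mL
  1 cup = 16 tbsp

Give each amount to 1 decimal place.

Scaling factor: 16/36 = 4/9.
maple syrup: 100 mL × 4/9 ÷ 240 mL/cup ≈ 0.2 cup
sliced almonds: 500 g × 4/9 ÷ 28.35 g/oz ≈ 7.8 oz
honey: 0.25 tsp × 4/9 × 5 mL/tsp ≈ 0.6 mL
molasses: 1 lb × 4/9 × 16 oz/lb × 28.35 g/oz = 201.6 g

maple syrup: 0.2 cup; sliced almonds: 7.8 oz; honey: 0.6 mL; molasses: 201.6 g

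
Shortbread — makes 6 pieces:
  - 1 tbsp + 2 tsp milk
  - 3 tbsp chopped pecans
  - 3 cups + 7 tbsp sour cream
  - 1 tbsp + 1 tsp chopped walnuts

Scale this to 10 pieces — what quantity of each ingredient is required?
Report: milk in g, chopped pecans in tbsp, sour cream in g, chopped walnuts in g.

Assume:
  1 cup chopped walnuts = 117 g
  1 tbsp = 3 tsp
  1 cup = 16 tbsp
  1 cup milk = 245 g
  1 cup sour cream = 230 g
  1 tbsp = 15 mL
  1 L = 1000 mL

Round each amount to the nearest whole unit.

milk: 43 g; chopped pecans: 5 tbsp; sour cream: 1318 g; chopped walnuts: 16 g

Scaling factor: 10/6 = 5/3.
milk: (1 tbsp + 2 tsp = 5/3 tbsp) × 5/3 ÷ 16 tbsp/cup × 245 g/cup ≈ 43 g
chopped pecans: 3 tbsp × 5/3 = 5 tbsp
sour cream: (3 cup + 7 tbsp = 3.4375 cup) × 5/3 × 230 g/cup ≈ 1318 g
chopped walnuts: (1 tbsp + 1 tsp = 4/3 tbsp) × 5/3 ÷ 16 tbsp/cup × 117 g/cup ≈ 16 g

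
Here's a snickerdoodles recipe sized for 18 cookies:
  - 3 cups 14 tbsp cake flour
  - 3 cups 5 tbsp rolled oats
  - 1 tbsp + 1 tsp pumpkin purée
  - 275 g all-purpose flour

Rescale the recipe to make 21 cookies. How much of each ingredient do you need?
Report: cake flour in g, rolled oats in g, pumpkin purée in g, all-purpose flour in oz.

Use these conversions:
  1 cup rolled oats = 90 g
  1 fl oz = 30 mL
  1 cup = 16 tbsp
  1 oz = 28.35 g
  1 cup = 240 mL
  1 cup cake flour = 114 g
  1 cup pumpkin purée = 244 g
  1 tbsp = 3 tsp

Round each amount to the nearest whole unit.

cake flour: 515 g; rolled oats: 348 g; pumpkin purée: 24 g; all-purpose flour: 11 oz

Scaling factor: 21/18 = 7/6.
cake flour: (3 cup + 14 tbsp = 3.875 cup) × 7/6 × 114 g/cup ≈ 515 g
rolled oats: (3 cup + 5 tbsp = 3.3125 cup) × 7/6 × 90 g/cup ≈ 348 g
pumpkin purée: (1 tbsp + 1 tsp = 4/3 tbsp) × 7/6 ÷ 16 tbsp/cup × 244 g/cup ≈ 24 g
all-purpose flour: 275 g × 7/6 ÷ 28.35 g/oz ≈ 11 oz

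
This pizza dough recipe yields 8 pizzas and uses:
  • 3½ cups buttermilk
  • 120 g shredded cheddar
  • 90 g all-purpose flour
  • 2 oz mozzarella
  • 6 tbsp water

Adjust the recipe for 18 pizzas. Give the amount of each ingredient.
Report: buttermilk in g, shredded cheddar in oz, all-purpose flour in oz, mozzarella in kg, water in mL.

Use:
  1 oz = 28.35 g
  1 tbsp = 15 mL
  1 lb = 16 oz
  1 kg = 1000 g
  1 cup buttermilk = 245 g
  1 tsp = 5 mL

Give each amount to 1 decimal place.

Scaling factor: 18/8 = 9/4 = 2.25.
buttermilk: 3.5 cup × 9/4 × 245 g/cup ≈ 1929.4 g
shredded cheddar: 120 g × 9/4 ÷ 28.35 g/oz ≈ 9.5 oz
all-purpose flour: 90 g × 9/4 ÷ 28.35 g/oz ≈ 7.1 oz
mozzarella: 2 oz × 9/4 × 28.35 g/oz ÷ 1000 g/kg ≈ 0.1 kg
water: 6 tbsp × 9/4 × 15 mL/tbsp = 202.5 mL

buttermilk: 1929.4 g; shredded cheddar: 9.5 oz; all-purpose flour: 7.1 oz; mozzarella: 0.1 kg; water: 202.5 mL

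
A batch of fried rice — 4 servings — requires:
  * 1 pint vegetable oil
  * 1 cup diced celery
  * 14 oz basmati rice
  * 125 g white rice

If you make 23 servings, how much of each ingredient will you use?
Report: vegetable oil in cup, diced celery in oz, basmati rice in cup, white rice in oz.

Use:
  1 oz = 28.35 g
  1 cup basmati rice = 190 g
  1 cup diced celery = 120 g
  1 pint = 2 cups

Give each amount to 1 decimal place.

vegetable oil: 11.5 cup; diced celery: 24.3 oz; basmati rice: 12.0 cup; white rice: 25.4 oz

Scaling factor: 23/4 = 5.75.
vegetable oil: 1 pint × 23/4 × 2 cup/pint = 11.5 cup
diced celery: 1 cup × 23/4 × 120 g/cup ÷ 28.35 g/oz ≈ 24.3 oz
basmati rice: 14 oz × 23/4 × 28.35 g/oz ÷ 190 g/cup ≈ 12.0 cup
white rice: 125 g × 23/4 ÷ 28.35 g/oz ≈ 25.4 oz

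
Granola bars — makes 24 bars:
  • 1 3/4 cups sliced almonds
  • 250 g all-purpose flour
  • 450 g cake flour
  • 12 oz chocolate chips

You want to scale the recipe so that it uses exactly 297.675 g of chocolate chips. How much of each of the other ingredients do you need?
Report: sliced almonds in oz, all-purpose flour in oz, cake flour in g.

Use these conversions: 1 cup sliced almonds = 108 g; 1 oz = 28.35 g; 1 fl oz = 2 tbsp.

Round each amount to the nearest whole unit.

The original recipe has 340.2 g of chocolate chips, so the scaling factor is 297.675 ÷ 340.2 = 7/8 = 0.875.
sliced almonds: 1.75 cup × 7/8 × 108 g/cup ÷ 28.35 g/oz ≈ 6 oz
all-purpose flour: 250 g × 7/8 ÷ 28.35 g/oz ≈ 8 oz
cake flour: 450 g × 7/8 ≈ 394 g

sliced almonds: 6 oz; all-purpose flour: 8 oz; cake flour: 394 g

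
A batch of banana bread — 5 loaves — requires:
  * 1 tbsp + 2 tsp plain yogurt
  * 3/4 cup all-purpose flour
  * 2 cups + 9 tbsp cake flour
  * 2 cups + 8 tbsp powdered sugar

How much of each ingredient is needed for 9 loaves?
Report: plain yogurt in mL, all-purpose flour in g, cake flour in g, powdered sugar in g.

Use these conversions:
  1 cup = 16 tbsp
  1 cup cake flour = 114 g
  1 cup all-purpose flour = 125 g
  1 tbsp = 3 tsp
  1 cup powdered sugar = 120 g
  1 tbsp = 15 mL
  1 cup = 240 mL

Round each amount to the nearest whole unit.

plain yogurt: 45 mL; all-purpose flour: 169 g; cake flour: 526 g; powdered sugar: 540 g

Scaling factor: 9/5 = 1.8.
plain yogurt: (1 tbsp + 2 tsp = 5/3 tbsp) × 9/5 × 15 mL/tbsp = 45 mL
all-purpose flour: 0.75 cup × 9/5 × 125 g/cup ≈ 169 g
cake flour: (2 cup + 9 tbsp = 2.5625 cup) × 9/5 × 114 g/cup ≈ 526 g
powdered sugar: (2 cup + 8 tbsp = 2.5 cup) × 9/5 × 120 g/cup = 540 g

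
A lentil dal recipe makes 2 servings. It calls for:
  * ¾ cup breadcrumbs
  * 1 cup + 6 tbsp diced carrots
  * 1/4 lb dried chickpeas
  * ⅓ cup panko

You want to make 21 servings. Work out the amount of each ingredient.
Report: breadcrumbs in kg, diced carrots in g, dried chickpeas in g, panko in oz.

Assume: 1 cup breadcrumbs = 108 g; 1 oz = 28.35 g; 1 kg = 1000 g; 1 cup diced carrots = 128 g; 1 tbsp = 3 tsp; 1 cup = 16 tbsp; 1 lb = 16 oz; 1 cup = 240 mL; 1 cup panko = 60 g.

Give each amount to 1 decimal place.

Scaling factor: 21/2 = 10.5.
breadcrumbs: 0.75 cup × 21/2 × 108 g/cup ÷ 1000 g/kg ≈ 0.9 kg
diced carrots: (1 cup + 6 tbsp = 1.375 cup) × 21/2 × 128 g/cup = 1848.0 g
dried chickpeas: 0.25 lb × 21/2 × 16 oz/lb × 28.35 g/oz = 1190.7 g
panko: 1/3 cup × 21/2 × 60 g/cup ÷ 28.35 g/oz ≈ 7.4 oz

breadcrumbs: 0.9 kg; diced carrots: 1848.0 g; dried chickpeas: 1190.7 g; panko: 7.4 oz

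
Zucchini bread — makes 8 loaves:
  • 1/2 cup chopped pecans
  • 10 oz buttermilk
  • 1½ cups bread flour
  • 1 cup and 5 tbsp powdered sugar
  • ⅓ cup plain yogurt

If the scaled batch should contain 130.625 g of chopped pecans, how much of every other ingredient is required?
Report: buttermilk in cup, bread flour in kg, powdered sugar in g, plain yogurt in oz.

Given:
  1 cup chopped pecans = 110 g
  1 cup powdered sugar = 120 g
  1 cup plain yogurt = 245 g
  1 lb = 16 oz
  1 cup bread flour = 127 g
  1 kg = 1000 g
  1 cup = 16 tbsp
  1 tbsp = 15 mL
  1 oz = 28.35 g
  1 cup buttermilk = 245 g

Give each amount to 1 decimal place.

buttermilk: 2.7 cup; bread flour: 0.5 kg; powdered sugar: 374.1 g; plain yogurt: 6.8 oz

The original recipe has 55 g of chopped pecans, so the scaling factor is 130.625 ÷ 55 = 19/8 = 2.375.
buttermilk: 10 oz × 19/8 × 28.35 g/oz ÷ 245 g/cup ≈ 2.7 cup
bread flour: 1.5 cup × 19/8 × 127 g/cup ÷ 1000 g/kg ≈ 0.5 kg
powdered sugar: (1 cup + 5 tbsp = 1.3125 cup) × 19/8 × 120 g/cup ≈ 374.1 g
plain yogurt: 1/3 cup × 19/8 × 245 g/cup ÷ 28.35 g/oz ≈ 6.8 oz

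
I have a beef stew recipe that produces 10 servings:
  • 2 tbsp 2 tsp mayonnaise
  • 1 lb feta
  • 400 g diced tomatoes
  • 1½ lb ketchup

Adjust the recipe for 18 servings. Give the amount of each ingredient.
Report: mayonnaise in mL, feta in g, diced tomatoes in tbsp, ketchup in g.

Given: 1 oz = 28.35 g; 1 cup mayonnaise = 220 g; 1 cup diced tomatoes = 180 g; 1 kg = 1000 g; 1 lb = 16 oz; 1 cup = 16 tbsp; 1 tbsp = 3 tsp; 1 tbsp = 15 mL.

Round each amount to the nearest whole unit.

Scaling factor: 18/10 = 9/5 = 1.8.
mayonnaise: (2 tbsp + 2 tsp = 8/3 tbsp) × 9/5 × 15 mL/tbsp = 72 mL
feta: 1 lb × 9/5 × 16 oz/lb × 28.35 g/oz ≈ 816 g
diced tomatoes: 400 g × 9/5 ÷ 180 g/cup × 16 tbsp/cup = 64 tbsp
ketchup: 1.5 lb × 9/5 × 16 oz/lb × 28.35 g/oz ≈ 1225 g

mayonnaise: 72 mL; feta: 816 g; diced tomatoes: 64 tbsp; ketchup: 1225 g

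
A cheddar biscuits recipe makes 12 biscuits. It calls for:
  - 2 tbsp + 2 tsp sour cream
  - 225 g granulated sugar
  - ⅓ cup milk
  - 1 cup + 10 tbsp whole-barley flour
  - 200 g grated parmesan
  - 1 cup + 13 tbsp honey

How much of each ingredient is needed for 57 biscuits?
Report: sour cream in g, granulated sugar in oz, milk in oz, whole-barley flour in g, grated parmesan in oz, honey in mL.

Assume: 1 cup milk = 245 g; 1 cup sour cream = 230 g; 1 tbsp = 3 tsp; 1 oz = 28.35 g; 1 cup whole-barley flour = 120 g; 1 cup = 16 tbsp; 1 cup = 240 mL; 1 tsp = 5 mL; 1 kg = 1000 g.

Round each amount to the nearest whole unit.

Scaling factor: 57/12 = 19/4 = 4.75.
sour cream: (2 tbsp + 2 tsp = 8/3 tbsp) × 19/4 ÷ 16 tbsp/cup × 230 g/cup ≈ 182 g
granulated sugar: 225 g × 19/4 ÷ 28.35 g/oz ≈ 38 oz
milk: 1/3 cup × 19/4 × 245 g/cup ÷ 28.35 g/oz ≈ 14 oz
whole-barley flour: (1 cup + 10 tbsp = 1.625 cup) × 19/4 × 120 g/cup ≈ 926 g
grated parmesan: 200 g × 19/4 ÷ 28.35 g/oz ≈ 34 oz
honey: (1 cup + 13 tbsp = 1.8125 cup) × 19/4 × 240 mL/cup ≈ 2066 mL

sour cream: 182 g; granulated sugar: 38 oz; milk: 14 oz; whole-barley flour: 926 g; grated parmesan: 34 oz; honey: 2066 mL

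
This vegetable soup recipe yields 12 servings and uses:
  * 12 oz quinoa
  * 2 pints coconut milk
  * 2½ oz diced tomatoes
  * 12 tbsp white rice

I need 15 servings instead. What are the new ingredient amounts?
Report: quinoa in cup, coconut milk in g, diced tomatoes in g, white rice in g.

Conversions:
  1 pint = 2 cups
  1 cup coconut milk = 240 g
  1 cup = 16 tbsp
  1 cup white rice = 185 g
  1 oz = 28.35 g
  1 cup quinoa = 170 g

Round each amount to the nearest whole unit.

quinoa: 3 cup; coconut milk: 1200 g; diced tomatoes: 89 g; white rice: 173 g

Scaling factor: 15/12 = 5/4 = 1.25.
quinoa: 12 oz × 5/4 × 28.35 g/oz ÷ 170 g/cup ≈ 3 cup
coconut milk: 2 pint × 5/4 × 2 cup/pint × 240 g/cup = 1200 g
diced tomatoes: 2.5 oz × 5/4 × 28.35 g/oz ≈ 89 g
white rice: 12 tbsp × 5/4 ÷ 16 tbsp/cup × 185 g/cup ≈ 173 g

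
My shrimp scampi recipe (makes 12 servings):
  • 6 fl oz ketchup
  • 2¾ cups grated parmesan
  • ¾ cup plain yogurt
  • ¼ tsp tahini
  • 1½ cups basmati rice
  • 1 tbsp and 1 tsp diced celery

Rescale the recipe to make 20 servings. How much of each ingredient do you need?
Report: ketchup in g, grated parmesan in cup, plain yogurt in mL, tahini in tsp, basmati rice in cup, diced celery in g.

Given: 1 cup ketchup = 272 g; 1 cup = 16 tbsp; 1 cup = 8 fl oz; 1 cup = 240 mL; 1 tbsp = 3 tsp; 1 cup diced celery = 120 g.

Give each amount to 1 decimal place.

ketchup: 340.0 g; grated parmesan: 4.6 cup; plain yogurt: 300.0 mL; tahini: 0.4 tsp; basmati rice: 2.5 cup; diced celery: 16.7 g

Scaling factor: 20/12 = 5/3.
ketchup: 6 fl oz × 5/3 ÷ 8 fl oz/cup × 272 g/cup = 340.0 g
grated parmesan: 2.75 cup × 5/3 ≈ 4.6 cup
plain yogurt: 0.75 cup × 5/3 × 240 mL/cup = 300.0 mL
tahini: 0.25 tsp × 5/3 ≈ 0.4 tsp
basmati rice: 1.5 cup × 5/3 = 2.5 cup
diced celery: (1 tbsp + 1 tsp = 4/3 tbsp) × 5/3 ÷ 16 tbsp/cup × 120 g/cup ≈ 16.7 g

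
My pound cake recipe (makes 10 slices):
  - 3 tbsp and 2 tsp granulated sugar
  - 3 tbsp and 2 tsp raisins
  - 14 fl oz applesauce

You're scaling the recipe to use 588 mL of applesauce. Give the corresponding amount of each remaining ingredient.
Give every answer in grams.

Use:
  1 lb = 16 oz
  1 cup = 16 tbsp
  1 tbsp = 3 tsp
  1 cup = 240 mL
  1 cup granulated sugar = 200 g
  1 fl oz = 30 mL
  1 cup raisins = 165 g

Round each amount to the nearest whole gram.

granulated sugar: 64 g; raisins: 53 g

The original recipe has 420 mL of applesauce, so the scaling factor is 588 ÷ 420 = 7/5 = 1.4.
granulated sugar: (3 tbsp + 2 tsp = 11/3 tbsp) × 7/5 ÷ 16 tbsp/cup × 200 g/cup ≈ 64 g
raisins: (3 tbsp + 2 tsp = 11/3 tbsp) × 7/5 ÷ 16 tbsp/cup × 165 g/cup ≈ 53 g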